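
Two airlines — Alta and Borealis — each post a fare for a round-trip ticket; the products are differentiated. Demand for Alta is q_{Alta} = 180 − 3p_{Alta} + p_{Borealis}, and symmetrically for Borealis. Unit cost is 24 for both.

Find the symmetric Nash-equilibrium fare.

Alta's profit: π = (p_{Alta} − 24)(180 − 3p_{Alta} + p_{Borealis}).
∂π/∂p_{Alta} = 252 − 6p_{Alta} + p_{Borealis} = 0 ⇒ p_{Alta} = 42 + (1/6)p_{Borealis}.
By symmetry p_{Borealis} = p_{Alta}; substituting into the reaction function, (5/6)p_{Alta} = 42 and p_{Alta} = 50.4.

50.4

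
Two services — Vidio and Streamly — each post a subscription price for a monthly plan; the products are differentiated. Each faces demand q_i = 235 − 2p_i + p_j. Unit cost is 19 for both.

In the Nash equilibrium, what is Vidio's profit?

Vidio's profit: π = (p_{Vidio} − 19)(235 − 2p_{Vidio} + p_{Streamly}).
∂π/∂p_{Vidio} = 273 − 4p_{Vidio} + p_{Streamly} = 0 ⇒ p_{Vidio} = 68.25 + 0.25p_{Streamly}.
Setting p_{Vidio} = p_{Streamly} in the reaction function: p_{Vidio} = 68.25 + 0.25p_{Vidio}, so p_{Vidio} = 68.25 / 0.75 = 91.
q_{Vidio} = 235 − 2·91 + 91 = 144.
Profit = (91 − 19)·144 = 10368.

10368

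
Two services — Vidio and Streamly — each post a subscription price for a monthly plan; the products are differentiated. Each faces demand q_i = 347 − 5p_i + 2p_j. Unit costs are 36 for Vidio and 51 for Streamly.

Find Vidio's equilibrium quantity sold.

Vidio's profit: π = (p_{Vidio} − 36)(347 − 5p_{Vidio} + 2p_{Streamly}).
∂π/∂p_{Vidio} = 527 − 10p_{Vidio} + 2p_{Streamly} = 0 ⇒ p_{Vidio} = 52.7 + 0.2p_{Streamly}.
Similarly p_{Streamly} = 60.2 + 0.2p_{Vidio}.
Substituting the second reaction function into the first: p_{Vidio} = 52.7 + 0.2(60.2 + 0.2p_{Vidio}), which gives 0.96p_{Vidio} = 64.74 ⇒ p_{Vidio} = 67.4375.
Then p_{Streamly} = 60.2 + 0.2·67.4375 = 73.6875.
q_{Vidio} = 347 − 5·67.4375 + 2·73.6875 = 157.1875.

157.1875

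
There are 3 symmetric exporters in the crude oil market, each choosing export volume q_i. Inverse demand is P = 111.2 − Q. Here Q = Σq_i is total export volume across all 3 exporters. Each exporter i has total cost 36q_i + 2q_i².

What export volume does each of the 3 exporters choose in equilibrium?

9.4

A representative exporter's profit is π_i = q_i(111.2 − Q) − 36q_i − 2q_i², with Q = q_i + Σ_{j≠i} q_j.
First-order condition: 75.2 − 6q_i − Σ_{j≠i} q_j = 0.
With identical exporters, set every q_j = q: then 75.2 − 6q − 2q = 0, i.e. q = 75.2/8 = 9.4.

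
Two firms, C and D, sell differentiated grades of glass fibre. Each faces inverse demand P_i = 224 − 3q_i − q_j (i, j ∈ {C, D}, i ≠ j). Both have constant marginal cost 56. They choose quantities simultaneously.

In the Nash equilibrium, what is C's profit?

1728

Firm C's profit: π = q_C(224 − 3q_C − q_D) − 56q_C.
∂π/∂q_C = 168 − 6q_C − q_D = 0 ⇒ q_C = 28 − (1/6)q_D.
Setting q_C = q_D in the reaction function: q_C = 28 − (1/6)q_C, so q_C = 28 / (7/6) = 24.
P_C = 224 − 3·24 − 24 = 128.
Profit = (128 − 56)·24 = 1728.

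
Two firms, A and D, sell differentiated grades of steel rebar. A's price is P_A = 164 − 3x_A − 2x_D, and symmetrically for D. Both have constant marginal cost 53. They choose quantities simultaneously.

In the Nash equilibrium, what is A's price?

94.625

Firm A's profit: π = x_A(164 − 3x_A − 2x_D) − 53x_A.
∂π/∂x_A = 111 − 6x_A − 2x_D = 0 ⇒ x_A = 18.5 − (1/3)x_D.
By symmetry x_D = x_A; substituting into the reaction function, (4/3)x_A = 18.5 and x_A = 13.875.
P_A = 164 − 3·13.875 − 2·13.875 = 94.625.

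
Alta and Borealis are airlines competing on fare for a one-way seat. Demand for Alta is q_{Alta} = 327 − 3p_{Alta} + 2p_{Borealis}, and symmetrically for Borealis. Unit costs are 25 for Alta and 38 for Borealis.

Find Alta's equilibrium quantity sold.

233.8125

Alta's profit: π = (p_{Alta} − 25)(327 − 3p_{Alta} + 2p_{Borealis}).
∂π/∂p_{Alta} = 402 − 6p_{Alta} + 2p_{Borealis} = 0 ⇒ p_{Alta} = 67 + (1/3)p_{Borealis}.
Similarly p_{Borealis} = 73.5 + (1/3)p_{Alta}.
Substituting the second reaction function into the first: p_{Alta} = 67 + (1/3)(73.5 + (1/3)p_{Alta}), which gives (8/9)p_{Alta} = 91.5 ⇒ p_{Alta} = 102.9375.
Then p_{Borealis} = 73.5 + (1/3)·102.9375 = 107.8125.
q_{Alta} = 327 − 3·102.9375 + 2·107.8125 = 233.8125.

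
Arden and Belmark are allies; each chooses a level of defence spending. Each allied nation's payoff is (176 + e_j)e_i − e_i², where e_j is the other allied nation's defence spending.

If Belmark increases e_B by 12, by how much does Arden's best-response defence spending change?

6

Arden's payoff is (176 + e_B)e_A − e_A².
∂π/∂e_A = 176 + e_B − 2e_A = 0, so e_A = 88 + 0.5e_B.
The reaction-function slope is 0.5, so a 12-unit rise in e_B moves e_A by 0.5 × 12 = 6. Arden's best response rises — the actions are strategic complements.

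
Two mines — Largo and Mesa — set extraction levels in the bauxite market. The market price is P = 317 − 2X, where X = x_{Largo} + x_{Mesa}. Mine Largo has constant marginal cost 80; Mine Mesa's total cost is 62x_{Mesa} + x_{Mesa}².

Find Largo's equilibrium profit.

4158.72

Mine Largo's profit: π = x_{Largo}(317 − 2(x_{Largo} + x_{Mesa})) − 80x_{Largo}.
∂π/∂x_{Largo} = 237 − 4x_{Largo} − 2x_{Mesa} = 0, so x_{Largo} = 59.25 − 0.5x_{Mesa}.
For Mesa: ∂π/∂x_{Mesa} = 255 − 6x_{Mesa} − 2x_{Largo} = 0 ⇒ x_{Mesa} = 42.5 − (1/3)x_{Largo}.
Solving the two reaction functions simultaneously: (1 − (−0.5)(−1/3))x_{Largo} = 59.25 − 0.5·42.5, so (5/6)x_{Largo} = 38 and x_{Largo} = 45.6.
Then x_{Mesa} = 42.5 − (1/3)·45.6 = 27.3.
Price P = 317 − 2·72.9 = 171.2.
Largo's profit: (171.2 − 80)·45.6 = 4158.72.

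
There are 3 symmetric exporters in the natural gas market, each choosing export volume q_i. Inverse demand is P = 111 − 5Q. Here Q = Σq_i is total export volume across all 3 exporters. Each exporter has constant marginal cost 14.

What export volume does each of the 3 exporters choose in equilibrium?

A representative exporter's profit is π_i = q_i(111 − 5Q) − 14q_i, with Q = q_i + Σ_{j≠i} q_j.
First-order condition: 97 − 10q_i − 5Σ_{j≠i} q_j = 0.
In a symmetric equilibrium every exporter chooses the same q, so Σ_{j≠i} q_j = 2q. The condition becomes 97 − 20q = 0, giving q = 97/20 = 4.85.

4.85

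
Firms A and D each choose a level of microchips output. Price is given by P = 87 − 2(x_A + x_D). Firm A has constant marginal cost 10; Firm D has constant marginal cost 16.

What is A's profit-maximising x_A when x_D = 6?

Firm A's profit: π = x_A(87 − 2(x_A + x_D)) − 10x_A.
∂π/∂x_A = 77 − 4x_A − 2x_D = 0, so x_A = 19.25 − 0.5x_D.
At x_D = 6: x_A = 19.25 − 0.5·6 = 16.25.

16.25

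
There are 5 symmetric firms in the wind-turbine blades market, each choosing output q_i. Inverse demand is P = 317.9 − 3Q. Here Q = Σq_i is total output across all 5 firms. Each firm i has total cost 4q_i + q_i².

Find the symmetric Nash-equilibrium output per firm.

A representative firm's profit is π_i = q_i(317.9 − 3Q) − 4q_i − q_i², with Q = q_i + Σ_{j≠i} q_j.
First-order condition: 313.9 − 8q_i − 3Σ_{j≠i} q_j = 0.
Imposing symmetry (q_j = q for all j) turns Σ_{j≠i} q_j into 4q, so 313.9 = 20q and q = 15.695.

15.695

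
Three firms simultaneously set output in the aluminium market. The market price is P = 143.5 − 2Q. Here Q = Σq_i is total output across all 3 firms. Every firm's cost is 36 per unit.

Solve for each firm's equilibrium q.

A representative firm's profit is π_i = q_i(143.5 − 2Q) − 36q_i, with Q = q_i + Σ_{j≠i} q_j.
First-order condition: 107.5 − 4q_i − 2Σ_{j≠i} q_j = 0.
In a symmetric equilibrium every firm chooses the same q, so Σ_{j≠i} q_j = 2q. The condition becomes 107.5 − 8q = 0, giving q = 107.5/8 = 13.4375.

13.4375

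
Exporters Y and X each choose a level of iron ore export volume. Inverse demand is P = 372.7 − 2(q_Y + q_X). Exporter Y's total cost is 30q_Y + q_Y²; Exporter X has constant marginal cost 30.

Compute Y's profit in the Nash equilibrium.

3523.2987

Exporter Y's profit: π = q_Y(372.7 − 2(q_Y + q_X)) − 30q_Y − q_Y².
∂π/∂q_Y = 342.7 − 6q_Y − 2q_X = 0, so q_Y = 3427/60 − (1/3)q_X.
For X: ∂π/∂q_X = 342.7 − 4q_X − 2q_Y = 0 ⇒ q_X = 85.675 − 0.5q_Y.
Plugging q_X into Y's best response: q_Y = 3427/60 − (1/3)(85.675 − 0.5q_Y) ⇒ (5/6)q_Y = 3427/120, so q_Y = 34.27.
Then q_X = 85.675 − 0.5·34.27 = 68.54.
Price P = 372.7 − 2·102.81 = 167.08.
Y's profit: (167.08 − 30)·34.27 − (34.27)² = 3523.2987.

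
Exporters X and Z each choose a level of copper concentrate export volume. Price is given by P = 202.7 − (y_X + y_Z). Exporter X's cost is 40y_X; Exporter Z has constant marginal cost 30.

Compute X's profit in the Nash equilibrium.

2590.81

Exporter X's profit: π = y_X(202.7 − (y_X + y_Z)) − 40y_X.
∂π/∂y_X = 162.7 − 2y_X − y_Z = 0, so y_X = 81.35 − 0.5y_Z.
By the same steps for Z: y_Z = 86.35 − 0.5y_X.
Substituting the second reaction function into the first: y_X = 81.35 − 0.5(86.35 − 0.5y_X), which gives 0.75y_X = 38.175 ⇒ y_X = 50.9.
Then y_Z = 86.35 − 0.5·50.9 = 60.9.
Price P = 202.7 − 111.8 = 90.9.
X's profit: (90.9 − 40)·50.9 = 2590.81.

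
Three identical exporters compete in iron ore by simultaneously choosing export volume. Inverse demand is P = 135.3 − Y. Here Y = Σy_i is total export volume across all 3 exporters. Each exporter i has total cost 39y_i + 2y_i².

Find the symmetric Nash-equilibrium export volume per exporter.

12.0375

A representative exporter's profit is π_i = y_i(135.3 − Y) − 39y_i − 2y_i², with Y = y_i + Σ_{j≠i} y_j.
First-order condition: 96.3 − 6y_i − Σ_{j≠i} y_j = 0.
Imposing symmetry (y_j = y for all j) turns Σ_{j≠i} y_j into 2y, so 96.3 = 8y and y = 12.0375.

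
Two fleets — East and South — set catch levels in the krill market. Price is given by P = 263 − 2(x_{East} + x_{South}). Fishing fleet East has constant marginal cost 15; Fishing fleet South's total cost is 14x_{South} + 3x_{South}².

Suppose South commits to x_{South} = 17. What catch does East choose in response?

Fishing fleet East's profit: π = x_{East}(263 − 2(x_{East} + x_{South})) − 15x_{East}.
∂π/∂x_{East} = 248 − 4x_{East} − 2x_{South} = 0, so x_{East} = 62 − 0.5x_{South}.
At x_{South} = 17: x_{East} = 62 − 0.5·17 = 53.5.

53.5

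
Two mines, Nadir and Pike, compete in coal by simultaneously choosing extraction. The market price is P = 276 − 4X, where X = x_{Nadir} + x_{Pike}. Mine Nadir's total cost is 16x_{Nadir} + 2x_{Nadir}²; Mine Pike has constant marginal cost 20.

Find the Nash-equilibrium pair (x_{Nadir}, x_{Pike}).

Mine Nadir's profit: π = x_{Nadir}(276 − 4(x_{Nadir} + x_{Pike})) − 16x_{Nadir} − 2x_{Nadir}².
∂π/∂x_{Nadir} = 260 − 12x_{Nadir} − 4x_{Pike} = 0, so x_{Nadir} = 65/3 − (1/3)x_{Pike}.
For Pike: ∂π/∂x_{Pike} = 256 − 8x_{Pike} − 4x_{Nadir} = 0 ⇒ x_{Pike} = 32 − 0.5x_{Nadir}.
Plugging x_{Pike} into Nadir's best response: x_{Nadir} = 65/3 − (1/3)(32 − 0.5x_{Nadir}) ⇒ (5/6)x_{Nadir} = 11, so x_{Nadir} = 13.2.
Then x_{Pike} = 32 − 0.5·13.2 = 25.4.

13.2, 25.4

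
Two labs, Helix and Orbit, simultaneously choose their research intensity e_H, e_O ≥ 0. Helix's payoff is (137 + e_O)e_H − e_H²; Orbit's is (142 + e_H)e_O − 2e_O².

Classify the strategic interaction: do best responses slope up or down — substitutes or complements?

strategic complements

Expanding Helix's payoff: 137e_H + e_Oe_H − e_H².
∂π/∂e_H = 137 + e_O − 2e_H = 0, so e_H = 68.5 + 0.5e_O.
The best-response slope de_H/de_O = 0.5 > 0: the reaction function is upward-sloping, so the choices are strategic complements.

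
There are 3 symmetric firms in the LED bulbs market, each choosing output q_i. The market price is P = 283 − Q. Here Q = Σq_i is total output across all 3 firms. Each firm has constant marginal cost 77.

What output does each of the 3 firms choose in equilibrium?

A representative firm's profit is π_i = q_i(283 − Q) − 77q_i, with Q = q_i + Σ_{j≠i} q_j.
First-order condition: 206 − 2q_i − Σ_{j≠i} q_j = 0.
With identical firms, set every q_j = q: then 206 − 2q − 2q = 0, i.e. q = 206/4 = 51.5.

51.5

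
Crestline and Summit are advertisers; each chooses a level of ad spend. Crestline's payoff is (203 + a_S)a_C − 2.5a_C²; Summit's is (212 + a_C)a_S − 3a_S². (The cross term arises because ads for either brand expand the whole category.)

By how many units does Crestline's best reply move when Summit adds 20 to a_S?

Expanding Crestline's payoff: 203a_C + a_Sa_C − 2.5a_C².
∂π/∂a_C = 203 + a_S − 5a_C = 0, so a_C = 40.6 + 0.2a_S.
The reaction-function slope is 0.2, so a 20-unit rise in a_S moves a_C by 0.2 × 20 = 4. Crestline's best response rises — the actions are strategic complements.

4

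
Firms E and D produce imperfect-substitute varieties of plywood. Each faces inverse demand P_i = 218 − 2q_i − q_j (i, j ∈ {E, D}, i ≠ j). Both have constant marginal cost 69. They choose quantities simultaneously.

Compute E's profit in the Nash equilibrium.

Firm E's profit: π = q_E(218 − 2q_E − q_D) − 69q_E.
∂π/∂q_E = 149 − 4q_E − q_D = 0 ⇒ q_E = 37.25 − 0.25q_D.
By symmetry q_D = q_E; substituting into the reaction function, 1.25q_E = 37.25 and q_E = 29.8.
P_E = 218 − 2·29.8 − 29.8 = 128.6.
Profit = (128.6 − 69)·29.8 = 1776.08.

1776.08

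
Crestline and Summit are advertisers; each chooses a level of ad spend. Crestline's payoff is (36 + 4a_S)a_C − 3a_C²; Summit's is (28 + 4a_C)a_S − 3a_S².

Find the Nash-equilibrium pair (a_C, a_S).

16.4, 15.6

Expanding Crestline's payoff: 36a_C + 4a_Sa_C − 3a_C².
∂π/∂a_C = 36 + 4a_S − 6a_C = 0, so a_C = 6 + (2/3)a_S.
Likewise for Summit: a_S = 14/3 + (2/3)a_C.
Substituting the second reaction function into the first: a_C = 6 + (2/3)(14/3 + (2/3)a_C), which gives (5/9)a_C = 82/9 ⇒ a_C = 16.4.
Then a_S = 14/3 + (2/3)·16.4 = 15.6.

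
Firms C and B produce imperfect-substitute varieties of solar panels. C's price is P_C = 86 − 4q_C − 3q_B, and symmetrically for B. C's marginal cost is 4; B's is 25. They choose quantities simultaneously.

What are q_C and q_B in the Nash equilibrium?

8.6, 4.4

Firm C's profit: π = q_C(86 − 4q_C − 3q_B) − 4q_C.
∂π/∂q_C = 82 − 8q_C − 3q_B = 0 ⇒ q_C = 10.25 − 0.375q_B.
Similarly q_B = 7.625 − 0.375q_C.
Solving the two reaction functions simultaneously: (1 − (−0.375)(−0.375))q_C = 10.25 − 0.375·7.625, so (55/64)q_C = 473/64 and q_C = 8.6.
Then q_B = 7.625 − 0.375·8.6 = 4.4.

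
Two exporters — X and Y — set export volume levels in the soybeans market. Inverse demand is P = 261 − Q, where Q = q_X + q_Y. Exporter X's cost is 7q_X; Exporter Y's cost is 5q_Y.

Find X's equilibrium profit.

Exporter X's profit: π = q_X(261 − (q_X + q_Y)) − 7q_X.
∂π/∂q_X = 254 − 2q_X − q_Y = 0, so q_X = 127 − 0.5q_Y.
By the same steps for Y: q_Y = 128 − 0.5q_X.
Substituting the second reaction function into the first: q_X = 127 − 0.5(128 − 0.5q_X), which gives 0.75q_X = 63 ⇒ q_X = 84.
Then q_Y = 128 − 0.5·84 = 86.
Price P = 261 − 170 = 91.
X's profit: (91 − 7)·84 = 7056.

7056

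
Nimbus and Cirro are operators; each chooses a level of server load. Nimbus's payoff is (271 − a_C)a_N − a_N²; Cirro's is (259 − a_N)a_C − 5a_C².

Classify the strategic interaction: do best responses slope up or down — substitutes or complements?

strategic substitutes

Expanding Nimbus's payoff: 271a_N − a_Ca_N − a_N².
∂π/∂a_N = 271 − a_C − 2a_N = 0, so a_N = 135.5 − 0.5a_C.
The best-response slope da_N/da_C = −0.5 < 0: the reaction function is downward-sloping, so the choices are strategic substitutes.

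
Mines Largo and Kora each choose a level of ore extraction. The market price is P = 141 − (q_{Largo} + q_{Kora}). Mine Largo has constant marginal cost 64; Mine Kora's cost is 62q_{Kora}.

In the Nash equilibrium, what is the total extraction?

Mine Largo's profit: π = q_{Largo}(141 − (q_{Largo} + q_{Kora})) − 64q_{Largo}.
∂π/∂q_{Largo} = 77 − 2q_{Largo} − q_{Kora} = 0, so q_{Largo} = 38.5 − 0.5q_{Kora}.
By the same steps for Kora: q_{Kora} = 39.5 − 0.5q_{Largo}.
Plugging q_{Kora} into Largo's best response: q_{Largo} = 38.5 − 0.5(39.5 − 0.5q_{Largo}) ⇒ 0.75q_{Largo} = 18.75, so q_{Largo} = 25.
Then q_{Kora} = 39.5 − 0.5·25 = 27.
Total extraction: 25 + 27 = 52.

52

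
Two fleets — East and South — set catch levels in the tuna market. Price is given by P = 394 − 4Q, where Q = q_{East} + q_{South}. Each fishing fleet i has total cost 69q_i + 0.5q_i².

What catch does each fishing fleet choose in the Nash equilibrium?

25

Fishing fleet East's profit: π = q_{East}(394 − 4(q_{East} + q_{South})) − 69q_{East} − 0.5q_{East}².
∂π/∂q_{East} = 325 − 9q_{East} − 4q_{South} = 0, so q_{East} = 325/9 − (4/9)q_{South}.
Setting q_{East} = q_{South} in the reaction function: q_{East} = 325/9 − (4/9)q_{East}, so q_{East} = (325/9) / (13/9) = 25.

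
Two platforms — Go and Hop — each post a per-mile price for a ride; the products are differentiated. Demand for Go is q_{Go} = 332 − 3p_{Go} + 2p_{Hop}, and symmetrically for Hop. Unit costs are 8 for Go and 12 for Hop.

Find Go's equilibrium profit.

Go's profit: π = (p_{Go} − 8)(332 − 3p_{Go} + 2p_{Hop}).
∂π/∂p_{Go} = 356 − 6p_{Go} + 2p_{Hop} = 0 ⇒ p_{Go} = 178/3 + (1/3)p_{Hop}.
Similarly p_{Hop} = 184/3 + (1/3)p_{Go}.
Plugging p_{Hop} into Go's best response: p_{Go} = 178/3 + (1/3)(184/3 + (1/3)p_{Go}) ⇒ (8/9)p_{Go} = 718/9, so p_{Go} = 89.75.
Then p_{Hop} = 184/3 + (1/3)·89.75 = 91.25.
q_{Go} = 332 − 3·89.75 + 2·91.25 = 245.25.
Profit = (89.75 − 8)·245.25 = 20049.1875.

20049.1875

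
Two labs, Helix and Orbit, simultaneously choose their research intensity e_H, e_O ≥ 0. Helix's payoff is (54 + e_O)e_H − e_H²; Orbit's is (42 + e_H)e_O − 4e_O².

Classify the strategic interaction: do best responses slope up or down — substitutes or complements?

strategic complements

Expanding Helix's payoff: 54e_H + e_Oe_H − e_H².
∂π/∂e_H = 54 + e_O − 2e_H = 0, so e_H = 27 + 0.5e_O.
The best-response slope de_H/de_O = 0.5 > 0: the reaction function is upward-sloping, so the choices are strategic complements.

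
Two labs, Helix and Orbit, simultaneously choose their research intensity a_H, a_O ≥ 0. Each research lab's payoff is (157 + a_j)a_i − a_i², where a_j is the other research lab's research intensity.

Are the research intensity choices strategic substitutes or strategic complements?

strategic complements

Helix's payoff is (157 + a_O)a_H − a_H².
∂π/∂a_H = 157 + a_O − 2a_H = 0, so a_H = 78.5 + 0.5a_O.
The best-response slope da_H/da_O = 0.5 > 0: the reaction function is upward-sloping, so the choices are strategic complements.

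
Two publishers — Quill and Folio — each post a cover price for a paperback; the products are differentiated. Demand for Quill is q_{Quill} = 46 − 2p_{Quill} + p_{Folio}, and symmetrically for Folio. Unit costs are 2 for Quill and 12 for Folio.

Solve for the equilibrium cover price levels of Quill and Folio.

Quill's profit: π = (p_{Quill} − 2)(46 − 2p_{Quill} + p_{Folio}).
∂π/∂p_{Quill} = 50 − 4p_{Quill} + p_{Folio} = 0 ⇒ p_{Quill} = 12.5 + 0.25p_{Folio}.
Similarly p_{Folio} = 17.5 + 0.25p_{Quill}.
Plugging p_{Folio} into Quill's best response: p_{Quill} = 12.5 + 0.25(17.5 + 0.25p_{Quill}) ⇒ 0.9375p_{Quill} = 16.875, so p_{Quill} = 18.
Then p_{Folio} = 17.5 + 0.25·18 = 22.

18, 22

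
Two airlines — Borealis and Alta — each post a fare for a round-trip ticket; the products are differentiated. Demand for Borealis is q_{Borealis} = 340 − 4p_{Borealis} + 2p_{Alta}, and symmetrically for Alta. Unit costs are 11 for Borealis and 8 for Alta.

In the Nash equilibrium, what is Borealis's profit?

Borealis's profit: π = (p_{Borealis} − 11)(340 − 4p_{Borealis} + 2p_{Alta}).
∂π/∂p_{Borealis} = 384 − 8p_{Borealis} + 2p_{Alta} = 0 ⇒ p_{Borealis} = 48 + 0.25p_{Alta}.
Similarly p_{Alta} = 46.5 + 0.25p_{Borealis}.
Solving the two reaction functions simultaneously: (1 − (0.25)(0.25))p_{Borealis} = 48 + 0.25·46.5, so 0.9375p_{Borealis} = 59.625 and p_{Borealis} = 63.6.
Then p_{Alta} = 46.5 + 0.25·63.6 = 62.4.
q_{Borealis} = 340 − 4·63.6 + 2·62.4 = 210.4.
Profit = (63.6 − 11)·210.4 = 11067.04.

11067.04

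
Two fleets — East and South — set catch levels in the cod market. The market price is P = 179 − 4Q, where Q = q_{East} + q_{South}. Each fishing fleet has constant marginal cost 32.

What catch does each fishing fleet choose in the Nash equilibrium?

Fishing fleet East's profit: π = q_{East}(179 − 4(q_{East} + q_{South})) − 32q_{East}.
∂π/∂q_{East} = 147 − 8q_{East} − 4q_{South} = 0, so q_{East} = 18.375 − 0.5q_{South}.
Setting q_{East} = q_{South} in the reaction function: q_{East} = 18.375 − 0.5q_{East}, so q_{East} = 18.375 / 1.5 = 12.25.

12.25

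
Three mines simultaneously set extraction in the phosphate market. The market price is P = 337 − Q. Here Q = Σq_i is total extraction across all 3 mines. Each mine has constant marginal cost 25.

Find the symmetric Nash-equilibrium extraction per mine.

78

A representative mine's profit is π_i = q_i(337 − Q) − 25q_i, with Q = q_i + Σ_{j≠i} q_j.
First-order condition: 312 − 2q_i − Σ_{j≠i} q_j = 0.
Imposing symmetry (q_j = q for all j) turns Σ_{j≠i} q_j into 2q, so 312 = 4q and q = 78.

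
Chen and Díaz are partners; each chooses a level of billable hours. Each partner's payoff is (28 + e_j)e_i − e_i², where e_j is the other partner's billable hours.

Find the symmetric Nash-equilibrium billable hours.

28

Chen's payoff is (28 + e_D)e_C − e_C².
∂π/∂e_C = 28 + e_D − 2e_C = 0, so e_C = 14 + 0.5e_D.
Setting e_C = e_D in the reaction function: e_C = 14 + 0.5e_C, so e_C = 14 / 0.5 = 28.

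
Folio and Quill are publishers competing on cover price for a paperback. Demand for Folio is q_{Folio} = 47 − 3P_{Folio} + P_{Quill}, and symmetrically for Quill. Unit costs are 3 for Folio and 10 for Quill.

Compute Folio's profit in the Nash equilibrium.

Folio's profit: π = (P_{Folio} − 3)(47 − 3P_{Folio} + P_{Quill}).
∂π/∂P_{Folio} = 56 − 6P_{Folio} + P_{Quill} = 0 ⇒ P_{Folio} = 28/3 + (1/6)P_{Quill}.
Similarly P_{Quill} = 77/6 + (1/6)P_{Folio}.
Substituting the second reaction function into the first: P_{Folio} = 28/3 + (1/6)(77/6 + (1/6)P_{Folio}), which gives (35/36)P_{Folio} = 413/36 ⇒ P_{Folio} = 11.8.
Then P_{Quill} = 77/6 + (1/6)·11.8 = 14.8.
q_{Folio} = 47 − 3·11.8 + 14.8 = 26.4.
Profit = (11.8 − 3)·26.4 = 232.32.

232.32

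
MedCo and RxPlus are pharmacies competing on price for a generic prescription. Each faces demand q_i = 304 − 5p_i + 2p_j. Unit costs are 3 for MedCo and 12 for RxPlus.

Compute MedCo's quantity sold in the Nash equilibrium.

189.0625

MedCo's profit: π = (p_{MedCo} − 3)(304 − 5p_{MedCo} + 2p_{RxPlus}).
∂π/∂p_{MedCo} = 319 − 10p_{MedCo} + 2p_{RxPlus} = 0 ⇒ p_{MedCo} = 31.9 + 0.2p_{RxPlus}.
Similarly p_{RxPlus} = 36.4 + 0.2p_{MedCo}.
Substituting the second reaction function into the first: p_{MedCo} = 31.9 + 0.2(36.4 + 0.2p_{MedCo}), which gives 0.96p_{MedCo} = 39.18 ⇒ p_{MedCo} = 40.8125.
Then p_{RxPlus} = 36.4 + 0.2·40.8125 = 44.5625.
q_{MedCo} = 304 − 5·40.8125 + 2·44.5625 = 189.0625.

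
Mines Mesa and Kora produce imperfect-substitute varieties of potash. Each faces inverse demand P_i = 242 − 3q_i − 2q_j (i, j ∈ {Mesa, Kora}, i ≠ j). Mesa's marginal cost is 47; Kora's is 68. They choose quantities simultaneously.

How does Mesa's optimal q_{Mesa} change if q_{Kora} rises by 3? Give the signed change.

-1

Mine Mesa's profit: π = q_{Mesa}(242 − 3q_{Mesa} − 2q_{Kora}) − 47q_{Mesa}.
∂π/∂q_{Mesa} = 195 − 6q_{Mesa} − 2q_{Kora} = 0 ⇒ q_{Mesa} = 32.5 − (1/3)q_{Kora}.
The reaction-function slope is −1/3, so a 3-unit rise in q_{Kora} moves q_{Mesa} by −1/3 × 3 = −1. Mesa's best response falls — the actions are strategic substitutes.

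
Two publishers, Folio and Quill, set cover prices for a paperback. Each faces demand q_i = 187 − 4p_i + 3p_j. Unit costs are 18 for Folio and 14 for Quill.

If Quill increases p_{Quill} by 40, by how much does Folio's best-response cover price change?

Folio's profit: π = (p_{Folio} − 18)(187 − 4p_{Folio} + 3p_{Quill}).
∂π/∂p_{Folio} = 259 − 8p_{Folio} + 3p_{Quill} = 0 ⇒ p_{Folio} = 32.375 + 0.375p_{Quill}.
The reaction-function slope is 0.375, so a 40-unit rise in p_{Quill} moves p_{Folio} by 0.375 × 40 = 15. Folio's best response rises — the actions are strategic complements.

15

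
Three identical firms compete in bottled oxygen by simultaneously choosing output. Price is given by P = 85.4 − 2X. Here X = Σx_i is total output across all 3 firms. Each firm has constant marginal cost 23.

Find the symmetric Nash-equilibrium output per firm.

7.8

A representative firm's profit is π_i = x_i(85.4 − 2X) − 23x_i, with X = x_i + Σ_{j≠i} x_j.
First-order condition: 62.4 − 4x_i − 2Σ_{j≠i} x_j = 0.
In a symmetric equilibrium every firm chooses the same x, so Σ_{j≠i} x_j = 2x. The condition becomes 62.4 − 8x = 0, giving x = 62.4/8 = 7.8.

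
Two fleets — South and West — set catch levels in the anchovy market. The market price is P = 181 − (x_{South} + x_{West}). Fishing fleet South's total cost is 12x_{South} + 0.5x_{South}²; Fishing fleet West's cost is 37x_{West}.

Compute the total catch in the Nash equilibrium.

91.4

Fishing fleet South's profit: π = x_{South}(181 − (x_{South} + x_{West})) − 12x_{South} − 0.5x_{South}².
∂π/∂x_{South} = 169 − 3x_{South} − x_{West} = 0, so x_{South} = 169/3 − (1/3)x_{West}.
For West: ∂π/∂x_{West} = 144 − 2x_{West} − x_{South} = 0 ⇒ x_{West} = 72 − 0.5x_{South}.
Solving the two reaction functions simultaneously: (1 − (−1/3)(−0.5))x_{South} = 169/3 − (1/3)·72, so (5/6)x_{South} = 97/3 and x_{South} = 38.8.
Then x_{West} = 72 − 0.5·38.8 = 52.6.
Total catch: 38.8 + 52.6 = 91.4.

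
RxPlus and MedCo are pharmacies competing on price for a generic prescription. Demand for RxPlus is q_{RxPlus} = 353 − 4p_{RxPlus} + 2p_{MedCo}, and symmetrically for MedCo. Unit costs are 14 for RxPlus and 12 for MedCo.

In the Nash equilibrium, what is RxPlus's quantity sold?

215.6

RxPlus's profit: π = (p_{RxPlus} − 14)(353 − 4p_{RxPlus} + 2p_{MedCo}).
∂π/∂p_{RxPlus} = 409 − 8p_{RxPlus} + 2p_{MedCo} = 0 ⇒ p_{RxPlus} = 51.125 + 0.25p_{MedCo}.
Similarly p_{MedCo} = 50.125 + 0.25p_{RxPlus}.
Solving the two reaction functions simultaneously: (1 − (0.25)(0.25))p_{RxPlus} = 51.125 + 0.25·50.125, so 0.9375p_{RxPlus} = 2037/32 and p_{RxPlus} = 67.9.
Then p_{MedCo} = 50.125 + 0.25·67.9 = 67.1.
q_{RxPlus} = 353 − 4·67.9 + 2·67.1 = 215.6.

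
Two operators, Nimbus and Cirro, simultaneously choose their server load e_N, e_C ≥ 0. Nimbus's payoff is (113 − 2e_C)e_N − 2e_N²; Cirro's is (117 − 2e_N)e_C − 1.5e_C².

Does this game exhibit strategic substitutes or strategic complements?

strategic substitutes

Expanding Nimbus's payoff: 113e_N − 2e_Ce_N − 2e_N².
∂π/∂e_N = 113 − 2e_C − 4e_N = 0, so e_N = 28.25 − 0.5e_C.
The best-response slope de_N/de_C = −0.5 < 0: the reaction function is downward-sloping, so the choices are strategic substitutes.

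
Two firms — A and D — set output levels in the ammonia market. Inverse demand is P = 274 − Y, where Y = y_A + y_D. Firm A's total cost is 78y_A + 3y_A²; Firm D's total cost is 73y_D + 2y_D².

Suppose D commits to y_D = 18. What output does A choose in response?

22.25

Firm A's profit: π = y_A(274 − (y_A + y_D)) − 78y_A − 3y_A².
∂π/∂y_A = 196 − 8y_A − y_D = 0, so y_A = 24.5 − 0.125y_D.
At y_D = 18: y_A = 24.5 − 0.125·18 = 22.25.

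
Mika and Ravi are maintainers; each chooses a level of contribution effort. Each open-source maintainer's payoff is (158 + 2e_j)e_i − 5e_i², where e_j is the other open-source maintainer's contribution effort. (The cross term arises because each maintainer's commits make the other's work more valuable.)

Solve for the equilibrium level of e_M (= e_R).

Mika's payoff is (158 + 2e_R)e_M − 5e_M².
∂π/∂e_M = 158 + 2e_R − 10e_M = 0, so e_M = 15.8 + 0.2e_R.
The game is symmetric, so in equilibrium e_R = e_M: the reaction function gives 0.8e_M = 15.8, hence e_M = 19.75.

19.75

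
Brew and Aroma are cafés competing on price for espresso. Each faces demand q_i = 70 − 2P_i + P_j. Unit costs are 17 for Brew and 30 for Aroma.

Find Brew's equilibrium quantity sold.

38.8

Brew's profit: π = (P_{Brew} − 17)(70 − 2P_{Brew} + P_{Aroma}).
∂π/∂P_{Brew} = 104 − 4P_{Brew} + P_{Aroma} = 0 ⇒ P_{Brew} = 26 + 0.25P_{Aroma}.
Similarly P_{Aroma} = 32.5 + 0.25P_{Brew}.
Plugging P_{Aroma} into Brew's best response: P_{Brew} = 26 + 0.25(32.5 + 0.25P_{Brew}) ⇒ 0.9375P_{Brew} = 34.125, so P_{Brew} = 36.4.
Then P_{Aroma} = 32.5 + 0.25·36.4 = 41.6.
q_{Brew} = 70 − 2·36.4 + 41.6 = 38.8.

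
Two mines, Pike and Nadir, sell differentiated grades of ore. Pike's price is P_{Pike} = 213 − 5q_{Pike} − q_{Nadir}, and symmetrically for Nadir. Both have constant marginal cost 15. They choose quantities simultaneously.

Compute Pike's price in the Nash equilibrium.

Mine Pike's profit: π = q_{Pike}(213 − 5q_{Pike} − q_{Nadir}) − 15q_{Pike}.
∂π/∂q_{Pike} = 198 − 10q_{Pike} − q_{Nadir} = 0 ⇒ q_{Pike} = 19.8 − 0.1q_{Nadir}.
Setting q_{Pike} = q_{Nadir} in the reaction function: q_{Pike} = 19.8 − 0.1q_{Pike}, so q_{Pike} = 19.8 / 1.1 = 18.
P_{Pike} = 213 − 5·18 − 18 = 105.

105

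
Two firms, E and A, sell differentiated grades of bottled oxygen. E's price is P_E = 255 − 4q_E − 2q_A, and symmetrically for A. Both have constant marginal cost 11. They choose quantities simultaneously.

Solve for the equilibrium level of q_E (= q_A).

Firm E's profit: π = q_E(255 − 4q_E − 2q_A) − 11q_E.
∂π/∂q_E = 244 − 8q_E − 2q_A = 0 ⇒ q_E = 30.5 − 0.25q_A.
By symmetry q_A = q_E; substituting into the reaction function, 1.25q_E = 30.5 and q_E = 24.4.

24.4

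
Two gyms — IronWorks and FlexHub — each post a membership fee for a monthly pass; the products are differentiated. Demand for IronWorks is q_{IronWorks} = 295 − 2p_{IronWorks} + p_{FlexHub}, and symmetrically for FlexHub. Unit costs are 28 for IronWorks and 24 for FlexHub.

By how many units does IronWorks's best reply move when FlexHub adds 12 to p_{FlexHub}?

IronWorks's profit: π = (p_{IronWorks} − 28)(295 − 2p_{IronWorks} + p_{FlexHub}).
∂π/∂p_{IronWorks} = 351 − 4p_{IronWorks} + p_{FlexHub} = 0 ⇒ p_{IronWorks} = 87.75 + 0.25p_{FlexHub}.
The reaction-function slope is 0.25, so a 12-unit rise in p_{FlexHub} moves p_{IronWorks} by 0.25 × 12 = 3. IronWorks's best response rises — the actions are strategic complements.

3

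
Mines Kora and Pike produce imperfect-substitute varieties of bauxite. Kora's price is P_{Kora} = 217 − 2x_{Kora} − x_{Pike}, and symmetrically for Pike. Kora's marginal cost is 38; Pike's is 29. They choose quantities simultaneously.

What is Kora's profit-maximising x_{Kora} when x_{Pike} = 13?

Mine Kora's profit: π = x_{Kora}(217 − 2x_{Kora} − x_{Pike}) − 38x_{Kora}.
∂π/∂x_{Kora} = 179 − 4x_{Kora} − x_{Pike} = 0 ⇒ x_{Kora} = 44.75 − 0.25x_{Pike}.
At x_{Pike} = 13: x_{Kora} = 44.75 − 0.25·13 = 41.5.

41.5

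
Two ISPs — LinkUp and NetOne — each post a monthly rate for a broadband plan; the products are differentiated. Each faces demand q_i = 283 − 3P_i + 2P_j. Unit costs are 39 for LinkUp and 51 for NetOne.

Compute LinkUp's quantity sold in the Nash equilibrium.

189.75

LinkUp's profit: π = (P_{LinkUp} − 39)(283 − 3P_{LinkUp} + 2P_{NetOne}).
∂π/∂P_{LinkUp} = 400 − 6P_{LinkUp} + 2P_{NetOne} = 0 ⇒ P_{LinkUp} = 200/3 + (1/3)P_{NetOne}.
Similarly P_{NetOne} = 218/3 + (1/3)P_{LinkUp}.
Substituting the second reaction function into the first: P_{LinkUp} = 200/3 + (1/3)(218/3 + (1/3)P_{LinkUp}), which gives (8/9)P_{LinkUp} = 818/9 ⇒ P_{LinkUp} = 102.25.
Then P_{NetOne} = 218/3 + (1/3)·102.25 = 106.75.
q_{LinkUp} = 283 − 3·102.25 + 2·106.75 = 189.75.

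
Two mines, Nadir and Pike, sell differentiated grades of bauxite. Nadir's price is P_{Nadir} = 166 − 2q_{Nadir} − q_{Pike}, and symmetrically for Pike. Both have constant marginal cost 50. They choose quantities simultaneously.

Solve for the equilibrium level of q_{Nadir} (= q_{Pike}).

23.2

Mine Nadir's profit: π = q_{Nadir}(166 − 2q_{Nadir} − q_{Pike}) − 50q_{Nadir}.
∂π/∂q_{Nadir} = 116 − 4q_{Nadir} − q_{Pike} = 0 ⇒ q_{Nadir} = 29 − 0.25q_{Pike}.
Setting q_{Nadir} = q_{Pike} in the reaction function: q_{Nadir} = 29 − 0.25q_{Nadir}, so q_{Nadir} = 29 / 1.25 = 23.2.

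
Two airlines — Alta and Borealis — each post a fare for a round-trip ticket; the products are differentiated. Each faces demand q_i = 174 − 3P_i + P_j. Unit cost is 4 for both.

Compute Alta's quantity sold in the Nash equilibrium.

Alta's profit: π = (P_{Alta} − 4)(174 − 3P_{Alta} + P_{Borealis}).
∂π/∂P_{Alta} = 186 − 6P_{Alta} + P_{Borealis} = 0 ⇒ P_{Alta} = 31 + (1/6)P_{Borealis}.
The game is symmetric, so in equilibrium P_{Borealis} = P_{Alta}: the reaction function gives (5/6)P_{Alta} = 31, hence P_{Alta} = 37.2.
q_{Alta} = 174 − 3·37.2 + 37.2 = 99.6.

99.6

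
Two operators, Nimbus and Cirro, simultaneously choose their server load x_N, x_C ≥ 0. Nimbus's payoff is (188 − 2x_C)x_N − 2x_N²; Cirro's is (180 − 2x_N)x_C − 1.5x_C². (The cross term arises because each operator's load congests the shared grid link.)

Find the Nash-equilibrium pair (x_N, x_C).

25.5, 43

Expanding Nimbus's payoff: 188x_N − 2x_Cx_N − 2x_N².
∂π/∂x_N = 188 − 2x_C − 4x_N = 0, so x_N = 47 − 0.5x_C.
Likewise for Cirro: x_C = 60 − (2/3)x_N.
Substituting the second reaction function into the first: x_N = 47 − 0.5(60 − (2/3)x_N), which gives (2/3)x_N = 17 ⇒ x_N = 25.5.
Then x_C = 60 − (2/3)·25.5 = 43.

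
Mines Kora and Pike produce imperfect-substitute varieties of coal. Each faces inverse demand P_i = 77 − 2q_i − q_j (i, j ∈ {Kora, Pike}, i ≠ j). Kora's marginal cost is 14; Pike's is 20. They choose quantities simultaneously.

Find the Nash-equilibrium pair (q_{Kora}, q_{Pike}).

Mine Kora's profit: π = q_{Kora}(77 − 2q_{Kora} − q_{Pike}) − 14q_{Kora}.
∂π/∂q_{Kora} = 63 − 4q_{Kora} − q_{Pike} = 0 ⇒ q_{Kora} = 15.75 − 0.25q_{Pike}.
Similarly q_{Pike} = 14.25 − 0.25q_{Kora}.
Solving the two reaction functions simultaneously: (1 − (−0.25)(−0.25))q_{Kora} = 15.75 − 0.25·14.25, so 0.9375q_{Kora} = 12.1875 and q_{Kora} = 13.
Then q_{Pike} = 14.25 − 0.25·13 = 11.

13, 11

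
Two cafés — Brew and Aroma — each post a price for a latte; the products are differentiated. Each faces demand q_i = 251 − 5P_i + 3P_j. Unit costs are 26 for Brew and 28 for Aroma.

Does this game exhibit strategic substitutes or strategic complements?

strategic complements

Brew's profit: π = (P_{Brew} − 26)(251 − 5P_{Brew} + 3P_{Aroma}).
∂π/∂P_{Brew} = 381 − 10P_{Brew} + 3P_{Aroma} = 0 ⇒ P_{Brew} = 38.1 + 0.3P_{Aroma}.
The best-response slope dP_{Brew}/dP_{Aroma} = 0.3 > 0: the reaction function is upward-sloping, so the choices are strategic complements.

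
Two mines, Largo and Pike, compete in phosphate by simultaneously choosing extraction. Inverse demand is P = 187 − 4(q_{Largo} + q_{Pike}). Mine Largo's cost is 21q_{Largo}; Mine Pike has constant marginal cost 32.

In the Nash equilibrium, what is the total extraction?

Mine Largo's profit: π = q_{Largo}(187 − 4(q_{Largo} + q_{Pike})) − 21q_{Largo}.
∂π/∂q_{Largo} = 166 − 8q_{Largo} − 4q_{Pike} = 0, so q_{Largo} = 20.75 − 0.5q_{Pike}.
By the same steps for Pike: q_{Pike} = 19.375 − 0.5q_{Largo}.
Substituting the second reaction function into the first: q_{Largo} = 20.75 − 0.5(19.375 − 0.5q_{Largo}), which gives 0.75q_{Largo} = 11.0625 ⇒ q_{Largo} = 14.75.
Then q_{Pike} = 19.375 − 0.5·14.75 = 12.
Total extraction: 14.75 + 12 = 26.75.

26.75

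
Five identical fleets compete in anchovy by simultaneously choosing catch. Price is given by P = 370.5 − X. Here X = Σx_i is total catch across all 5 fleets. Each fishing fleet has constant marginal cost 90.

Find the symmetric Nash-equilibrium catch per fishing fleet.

46.75

A representative fishing fleet's profit is π_i = x_i(370.5 − X) − 90x_i, with X = x_i + Σ_{j≠i} x_j.
First-order condition: 280.5 − 2x_i − Σ_{j≠i} x_j = 0.
In a symmetric equilibrium every fishing fleet chooses the same x, so Σ_{j≠i} x_j = 4x. The condition becomes 280.5 − 6x = 0, giving x = 280.5/6 = 46.75.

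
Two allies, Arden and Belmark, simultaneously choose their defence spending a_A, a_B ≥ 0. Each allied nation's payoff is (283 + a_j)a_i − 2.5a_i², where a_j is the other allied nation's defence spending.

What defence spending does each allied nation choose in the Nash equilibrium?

Arden's payoff is (283 + a_B)a_A − 2.5a_A².
∂π/∂a_A = 283 + a_B − 5a_A = 0, so a_A = 56.6 + 0.2a_B.
Setting a_A = a_B in the reaction function: a_A = 56.6 + 0.2a_A, so a_A = 56.6 / 0.8 = 70.75.

70.75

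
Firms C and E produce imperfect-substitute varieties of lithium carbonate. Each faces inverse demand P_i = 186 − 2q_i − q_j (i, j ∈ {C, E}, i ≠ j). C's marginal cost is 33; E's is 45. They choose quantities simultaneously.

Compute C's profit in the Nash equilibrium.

Firm C's profit: π = q_C(186 − 2q_C − q_E) − 33q_C.
∂π/∂q_C = 153 − 4q_C − q_E = 0 ⇒ q_C = 38.25 − 0.25q_E.
Similarly q_E = 35.25 − 0.25q_C.
Plugging q_E into C's best response: q_C = 38.25 − 0.25(35.25 − 0.25q_C) ⇒ 0.9375q_C = 29.4375, so q_C = 31.4.
Then q_E = 35.25 − 0.25·31.4 = 27.4.
P_C = 186 − 2·31.4 − 27.4 = 95.8.
Profit = (95.8 − 33)·31.4 = 1971.92.

1971.92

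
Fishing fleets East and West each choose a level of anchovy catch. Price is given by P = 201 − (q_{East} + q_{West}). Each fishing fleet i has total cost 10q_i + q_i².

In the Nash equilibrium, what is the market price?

Fishing fleet East's profit: π = q_{East}(201 − (q_{East} + q_{West})) − 10q_{East} − q_{East}².
∂π/∂q_{East} = 191 − 4q_{East} − q_{West} = 0, so q_{East} = 47.75 − 0.25q_{West}.
By symmetry q_{West} = q_{East}; substituting into the reaction function, 1.25q_{East} = 47.75 and q_{East} = 38.2.
Equilibrium price: P = 201 − 76.4 = 124.6.

124.6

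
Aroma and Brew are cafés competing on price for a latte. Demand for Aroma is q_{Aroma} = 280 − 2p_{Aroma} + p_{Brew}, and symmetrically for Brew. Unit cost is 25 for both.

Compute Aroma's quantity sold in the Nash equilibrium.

170

Aroma's profit: π = (p_{Aroma} − 25)(280 − 2p_{Aroma} + p_{Brew}).
∂π/∂p_{Aroma} = 330 − 4p_{Aroma} + p_{Brew} = 0 ⇒ p_{Aroma} = 82.5 + 0.25p_{Brew}.
By symmetry p_{Brew} = p_{Aroma}; substituting into the reaction function, 0.75p_{Aroma} = 82.5 and p_{Aroma} = 110.
q_{Aroma} = 280 − 2·110 + 110 = 170.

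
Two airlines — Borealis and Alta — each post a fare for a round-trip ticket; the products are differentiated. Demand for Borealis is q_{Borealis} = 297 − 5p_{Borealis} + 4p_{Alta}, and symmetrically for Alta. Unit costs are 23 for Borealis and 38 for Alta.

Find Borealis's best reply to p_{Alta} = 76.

Borealis's profit: π = (p_{Borealis} − 23)(297 − 5p_{Borealis} + 4p_{Alta}).
∂π/∂p_{Borealis} = 412 − 10p_{Borealis} + 4p_{Alta} = 0 ⇒ p_{Borealis} = 41.2 + 0.4p_{Alta}.
At p_{Alta} = 76: p_{Borealis} = 41.2 + 0.4·76 = 71.6.

71.6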